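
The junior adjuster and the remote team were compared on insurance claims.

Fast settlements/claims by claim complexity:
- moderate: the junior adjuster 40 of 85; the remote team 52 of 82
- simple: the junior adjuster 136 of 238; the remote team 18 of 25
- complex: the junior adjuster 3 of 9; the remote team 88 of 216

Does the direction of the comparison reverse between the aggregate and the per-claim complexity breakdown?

Yes

Moderate: the junior adjuster 40/85 = 47.1%, the remote team 52/82 = 63.4% → the remote team
Simple: the junior adjuster 136/238 = 57.1%, the remote team 18/25 = 72.0% → the remote team
Complex: the junior adjuster 3/9 = 33.3%, the remote team 88/216 = 40.7% → the remote team
Overall: the junior adjuster 179/332 = 53.9%, the remote team 158/323 = 48.9% → the junior adjuster
The remote team wins each claim group but the junior adjuster wins overall — the comparison reverses. The remote team's claims skew toward complex, which has a lower base rate.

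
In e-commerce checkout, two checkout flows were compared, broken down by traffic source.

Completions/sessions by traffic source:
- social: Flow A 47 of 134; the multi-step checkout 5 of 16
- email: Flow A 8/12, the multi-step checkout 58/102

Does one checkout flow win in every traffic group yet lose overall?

Social: Flow A 47/134 = 35.1%, the multi-step checkout 5/16 = 31.2% → Flow A
Email: Flow A 8/12 = 66.7%, the multi-step checkout 58/102 = 56.9% → Flow A
Overall: Flow A 55/146 = 37.7%, the multi-step checkout 63/118 = 53.4% → the multi-step checkout
Flow A wins each traffic group but the multi-step checkout wins overall — the comparison reverses. Flow A's sessions skew toward social, which has a lower base rate.

Yes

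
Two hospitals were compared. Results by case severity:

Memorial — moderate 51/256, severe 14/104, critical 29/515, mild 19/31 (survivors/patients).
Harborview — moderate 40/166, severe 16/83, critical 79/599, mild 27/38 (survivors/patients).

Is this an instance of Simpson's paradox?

No

Moderate: Memorial 51/256 = 19.9%, Harborview 40/166 = 24.1% → Harborview
Severe: Memorial 14/104 = 13.5%, Harborview 16/83 = 19.3% → Harborview
Critical: Memorial 29/515 = 5.6%, Harborview 79/599 = 13.2% → Harborview
Mild: Memorial 19/31 = 61.3%, Harborview 27/38 = 71.1% → Harborview
Overall: Memorial 113/906 = 12.5%, Harborview 162/886 = 18.3% → Harborview
Harborview wins overall and in every case group — no reversal.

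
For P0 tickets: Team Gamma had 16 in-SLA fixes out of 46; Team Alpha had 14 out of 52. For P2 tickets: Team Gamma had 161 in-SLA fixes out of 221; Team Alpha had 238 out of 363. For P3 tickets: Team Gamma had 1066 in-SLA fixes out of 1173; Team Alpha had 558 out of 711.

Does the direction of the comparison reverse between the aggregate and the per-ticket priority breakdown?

P0: Team Gamma 16/46 = 34.8%, Team Alpha 14/52 = 26.9% → Team Gamma
P2: Team Gamma 161/221 = 72.9%, Team Alpha 238/363 = 65.6% → Team Gamma
P3: Team Gamma 1066/1173 = 90.9%, Team Alpha 558/711 = 78.5% → Team Gamma
Overall: Team Gamma 1243/1440 = 86.3%, Team Alpha 810/1126 = 71.9% → Team Gamma
Team Gamma wins overall and in every ticket group — no reversal.

No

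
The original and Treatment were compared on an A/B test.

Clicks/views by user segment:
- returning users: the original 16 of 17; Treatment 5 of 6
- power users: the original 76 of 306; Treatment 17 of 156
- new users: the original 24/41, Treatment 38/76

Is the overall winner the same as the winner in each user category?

Returning users: the original 16/17 = 94.1%, Treatment 5/6 = 83.3% → the original
Power users: the original 76/306 = 24.8%, Treatment 17/156 = 10.9% → the original
New users: the original 24/41 = 58.5%, Treatment 38/76 = 50.0% → the original
Overall: the original 116/364 = 31.9%, Treatment 60/238 = 25.2% → the original
The original wins overall and in every user group — no reversal.

Yes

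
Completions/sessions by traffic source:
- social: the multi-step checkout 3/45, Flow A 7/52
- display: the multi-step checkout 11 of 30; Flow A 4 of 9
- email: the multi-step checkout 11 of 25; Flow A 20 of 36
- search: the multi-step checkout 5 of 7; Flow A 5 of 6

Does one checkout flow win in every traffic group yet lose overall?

No

Social: the multi-step checkout 3/45 = 6.7%, Flow A 7/52 = 13.5% → Flow A
Display: the multi-step checkout 11/30 = 36.7%, Flow A 4/9 = 44.4% → Flow A
Email: the multi-step checkout 11/25 = 44.0%, Flow A 20/36 = 55.6% → Flow A
Search: the multi-step checkout 5/7 = 71.4%, Flow A 5/6 = 83.3% → Flow A
Overall: the multi-step checkout 30/107 = 28.0%, Flow A 36/103 = 35.0% → Flow A
Flow A wins overall and in every traffic group — no reversal.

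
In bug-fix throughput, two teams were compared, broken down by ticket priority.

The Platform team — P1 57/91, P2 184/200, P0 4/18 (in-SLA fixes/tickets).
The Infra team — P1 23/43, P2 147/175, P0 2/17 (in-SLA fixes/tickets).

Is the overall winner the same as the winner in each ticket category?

P1: the Platform team 57/91 = 62.6%, the Infra team 23/43 = 53.5% → the Platform team
P2: the Platform team 184/200 = 92.0%, the Infra team 147/175 = 84.0% → the Platform team
P0: the Platform team 4/18 = 22.2%, the Infra team 2/17 = 11.8% → the Platform team
Overall: the Platform team 245/309 = 79.3%, the Infra team 172/235 = 73.2% → the Platform team
The Platform team wins overall and in every ticket group — no reversal.

Yes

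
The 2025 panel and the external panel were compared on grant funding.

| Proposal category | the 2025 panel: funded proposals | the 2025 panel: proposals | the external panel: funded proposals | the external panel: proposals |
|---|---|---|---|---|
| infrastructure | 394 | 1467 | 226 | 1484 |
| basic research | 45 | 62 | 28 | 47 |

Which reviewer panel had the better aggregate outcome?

Infrastructure: the 2025 panel 394/1467 = 26.9%, the external panel 226/1484 = 15.2% → the 2025 panel
Basic research: the 2025 panel 45/62 = 72.6%, the external panel 28/47 = 59.6% → the 2025 panel
Overall: the 2025 panel 439/1529 = 28.7%, the external panel 254/1531 = 16.6% → the 2025 panel

the 2025 panel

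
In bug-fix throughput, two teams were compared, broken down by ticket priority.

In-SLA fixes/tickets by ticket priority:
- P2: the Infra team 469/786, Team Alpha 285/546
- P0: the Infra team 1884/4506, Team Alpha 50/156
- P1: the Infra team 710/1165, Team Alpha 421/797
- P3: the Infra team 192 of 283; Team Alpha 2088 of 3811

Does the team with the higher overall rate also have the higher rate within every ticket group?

No

P2: the Infra team 469/786 = 59.7%, Team Alpha 285/546 = 52.2% → the Infra team
P0: the Infra team 1884/4506 = 41.8%, Team Alpha 50/156 = 32.1% → the Infra team
P1: the Infra team 710/1165 = 60.9%, Team Alpha 421/797 = 52.8% → the Infra team
P3: the Infra team 192/283 = 67.8%, Team Alpha 2088/3811 = 54.8% → the Infra team
Overall: the Infra team 3255/6740 = 48.3%, Team Alpha 2844/5310 = 53.6% → Team Alpha
The Infra team wins each ticket group but Team Alpha wins overall — the comparison reverses. The Infra team's tickets skew toward P0, which has a lower base rate.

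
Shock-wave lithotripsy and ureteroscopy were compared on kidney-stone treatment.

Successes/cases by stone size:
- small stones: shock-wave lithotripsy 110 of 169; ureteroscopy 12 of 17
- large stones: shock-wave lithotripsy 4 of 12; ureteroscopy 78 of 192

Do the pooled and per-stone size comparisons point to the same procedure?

Small stones: shock-wave lithotripsy 110/169 = 65.1%, ureteroscopy 12/17 = 70.6% → ureteroscopy
Large stones: shock-wave lithotripsy 4/12 = 33.3%, ureteroscopy 78/192 = 40.6% → ureteroscopy
Overall: shock-wave lithotripsy 114/181 = 63.0%, ureteroscopy 90/209 = 43.1% → shock-wave lithotripsy
Ureteroscopy wins each stone group but shock-wave lithotripsy wins overall — the comparison reverses. Ureteroscopy's cases skew toward large stones, which has a lower base rate.

No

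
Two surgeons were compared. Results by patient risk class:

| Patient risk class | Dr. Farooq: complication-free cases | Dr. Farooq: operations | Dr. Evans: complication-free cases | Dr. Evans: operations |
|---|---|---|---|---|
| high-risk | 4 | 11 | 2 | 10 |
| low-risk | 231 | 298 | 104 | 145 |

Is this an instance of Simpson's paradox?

No

High-risk: Dr. Farooq 4/11 = 36.4%, Dr. Evans 2/10 = 20.0% → Dr. Farooq
Low-risk: Dr. Farooq 231/298 = 77.5%, Dr. Evans 104/145 = 71.7% → Dr. Farooq
Overall: Dr. Farooq 235/309 = 76.1%, Dr. Evans 106/155 = 68.4% → Dr. Farooq
Dr. Farooq wins overall and in every patient risk group — no reversal.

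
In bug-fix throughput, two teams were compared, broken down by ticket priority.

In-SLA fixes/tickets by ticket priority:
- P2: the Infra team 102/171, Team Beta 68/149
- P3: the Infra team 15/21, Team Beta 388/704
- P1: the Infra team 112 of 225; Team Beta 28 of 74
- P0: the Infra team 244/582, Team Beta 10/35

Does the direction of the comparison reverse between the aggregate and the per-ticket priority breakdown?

P2: the Infra team 102/171 = 59.6%, Team Beta 68/149 = 45.6% → the Infra team
P3: the Infra team 15/21 = 71.4%, Team Beta 388/704 = 55.1% → the Infra team
P1: the Infra team 112/225 = 49.8%, Team Beta 28/74 = 37.8% → the Infra team
P0: the Infra team 244/582 = 41.9%, Team Beta 10/35 = 28.6% → the Infra team
Overall: the Infra team 473/999 = 47.3%, Team Beta 494/962 = 51.4% → Team Beta
The Infra team wins each ticket group but Team Beta wins overall — the comparison reverses. The Infra team's tickets skew toward P0, which has a lower base rate.

Yes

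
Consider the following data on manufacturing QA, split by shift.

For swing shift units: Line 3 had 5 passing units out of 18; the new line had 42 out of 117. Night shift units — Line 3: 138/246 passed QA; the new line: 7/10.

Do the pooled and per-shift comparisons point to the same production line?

Swing shift: Line 3 5/18 = 27.8%, the new line 42/117 = 35.9% → the new line
Night shift: Line 3 138/246 = 56.1%, the new line 7/10 = 70.0% → the new line
Overall: Line 3 143/264 = 54.2%, the new line 49/127 = 38.6% → Line 3
The new line wins each shift group but Line 3 wins overall — the comparison reverses. The new line's units skew toward swing shift, which has a lower base rate.

No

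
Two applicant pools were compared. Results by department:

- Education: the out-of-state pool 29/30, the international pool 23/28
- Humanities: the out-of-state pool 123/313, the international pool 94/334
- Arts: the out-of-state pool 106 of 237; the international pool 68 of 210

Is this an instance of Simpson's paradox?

Education: the out-of-state pool 29/30 = 96.7%, the international pool 23/28 = 82.1% → the out-of-state pool
Humanities: the out-of-state pool 123/313 = 39.3%, the international pool 94/334 = 28.1% → the out-of-state pool
Arts: the out-of-state pool 106/237 = 44.7%, the international pool 68/210 = 32.4% → the out-of-state pool
Overall: the out-of-state pool 258/580 = 44.5%, the international pool 185/572 = 32.3% → the out-of-state pool
The out-of-state pool wins overall and in every department group — no reversal.

No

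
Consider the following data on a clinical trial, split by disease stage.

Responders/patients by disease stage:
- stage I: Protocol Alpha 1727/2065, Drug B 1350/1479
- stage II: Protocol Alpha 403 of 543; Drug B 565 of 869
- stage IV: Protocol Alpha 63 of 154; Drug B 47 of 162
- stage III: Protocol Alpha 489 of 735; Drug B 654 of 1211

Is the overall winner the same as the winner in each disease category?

No

Stage I: Protocol Alpha 1727/2065 = 83.6%, Drug B 1350/1479 = 91.3% → Drug B
Stage II: Protocol Alpha 403/543 = 74.2%, Drug B 565/869 = 65.0% → Protocol Alpha
Stage IV: Protocol Alpha 63/154 = 40.9%, Drug B 47/162 = 29.0% → Protocol Alpha
Stage III: Protocol Alpha 489/735 = 66.5%, Drug B 654/1211 = 54.0% → Protocol Alpha
Overall: Protocol Alpha 2682/3497 = 76.7%, Drug B 2616/3721 = 70.3% → Protocol Alpha
Neither sweeps: Protocol Alpha wins 3 of 4 groups, Drug B wins 1. Protocol Alpha wins overall but not every group — no Simpson reversal.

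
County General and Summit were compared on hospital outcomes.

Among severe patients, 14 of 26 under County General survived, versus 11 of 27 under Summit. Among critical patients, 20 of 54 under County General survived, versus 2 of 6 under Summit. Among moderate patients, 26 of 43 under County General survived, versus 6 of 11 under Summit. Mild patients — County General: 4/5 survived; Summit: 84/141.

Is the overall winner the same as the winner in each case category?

No

Severe: County General 14/26 = 53.8%, Summit 11/27 = 40.7% → County General
Critical: County General 20/54 = 37.0%, Summit 2/6 = 33.3% → County General
Moderate: County General 26/43 = 60.5%, Summit 6/11 = 54.5% → County General
Mild: County General 4/5 = 80.0%, Summit 84/141 = 59.6% → County General
Overall: County General 64/128 = 50.0%, Summit 103/185 = 55.7% → Summit
County General wins each case group but Summit wins overall — the comparison reverses. County General's patients skew toward critical, which has a lower base rate.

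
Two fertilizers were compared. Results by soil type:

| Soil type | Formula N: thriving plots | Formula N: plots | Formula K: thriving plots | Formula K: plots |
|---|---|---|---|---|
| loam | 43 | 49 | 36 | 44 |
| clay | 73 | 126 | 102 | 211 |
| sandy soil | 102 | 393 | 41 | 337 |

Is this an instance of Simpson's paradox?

Loam: Formula N 43/49 = 87.8%, Formula K 36/44 = 81.8% → Formula N
Clay: Formula N 73/126 = 57.9%, Formula K 102/211 = 48.3% → Formula N
Sandy soil: Formula N 102/393 = 26.0%, Formula K 41/337 = 12.2% → Formula N
Overall: Formula N 218/568 = 38.4%, Formula K 179/592 = 30.2% → Formula N
Formula N wins overall and in every soil group — no reversal.

No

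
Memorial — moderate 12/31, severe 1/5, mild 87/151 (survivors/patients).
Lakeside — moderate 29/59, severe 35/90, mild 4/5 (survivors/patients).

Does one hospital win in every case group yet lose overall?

Moderate: Memorial 12/31 = 38.7%, Lakeside 29/59 = 49.2% → Lakeside
Severe: Memorial 1/5 = 20.0%, Lakeside 35/90 = 38.9% → Lakeside
Mild: Memorial 87/151 = 57.6%, Lakeside 4/5 = 80.0% → Lakeside
Overall: Memorial 100/187 = 53.5%, Lakeside 68/154 = 44.2% → Memorial
Lakeside wins each case group but Memorial wins overall — the comparison reverses. Lakeside's patients skew toward severe, which has a lower base rate.

Yes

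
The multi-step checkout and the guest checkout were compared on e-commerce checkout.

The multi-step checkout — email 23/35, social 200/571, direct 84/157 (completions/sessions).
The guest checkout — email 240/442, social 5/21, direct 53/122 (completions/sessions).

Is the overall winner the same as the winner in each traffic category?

No

Email: the multi-step checkout 23/35 = 65.7%, the guest checkout 240/442 = 54.3% → the multi-step checkout
Social: the multi-step checkout 200/571 = 35.0%, the guest checkout 5/21 = 23.8% → the multi-step checkout
Direct: the multi-step checkout 84/157 = 53.5%, the guest checkout 53/122 = 43.4% → the multi-step checkout
Overall: the multi-step checkout 307/763 = 40.2%, the guest checkout 298/585 = 50.9% → the guest checkout
The multi-step checkout wins each traffic group but the guest checkout wins overall — the comparison reverses. The multi-step checkout's sessions skew toward social, which has a lower base rate.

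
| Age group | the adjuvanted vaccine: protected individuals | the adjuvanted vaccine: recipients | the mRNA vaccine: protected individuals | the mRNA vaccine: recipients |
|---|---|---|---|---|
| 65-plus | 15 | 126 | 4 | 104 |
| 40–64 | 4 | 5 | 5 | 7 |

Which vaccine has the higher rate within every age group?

the adjuvanted vaccine

65-plus: the adjuvanted vaccine 15/126 = 11.9%, the mRNA vaccine 4/104 = 3.8% → the adjuvanted vaccine
40–64: the adjuvanted vaccine 4/5 = 80.0%, the mRNA vaccine 5/7 = 71.4% → the adjuvanted vaccine
The adjuvanted vaccine has the higher rate in both groups.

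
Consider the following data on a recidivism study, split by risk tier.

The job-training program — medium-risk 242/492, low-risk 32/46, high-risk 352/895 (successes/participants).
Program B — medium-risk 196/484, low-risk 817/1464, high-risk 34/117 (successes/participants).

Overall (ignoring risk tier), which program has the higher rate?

Medium-risk: the job-training program 242/492 = 49.2%, Program B 196/484 = 40.5% → the job-training program
Low-risk: the job-training program 32/46 = 69.6%, Program B 817/1464 = 55.8% → the job-training program
High-risk: the job-training program 352/895 = 39.3%, Program B 34/117 = 29.1% → the job-training program
Overall: the job-training program 626/1433 = 43.7%, Program B 1047/2065 = 50.7% → Program B
(The job-training program wins every risk group but Program B wins overall — the job-training program's participants skew toward the low-rate high-risk group.)

Program B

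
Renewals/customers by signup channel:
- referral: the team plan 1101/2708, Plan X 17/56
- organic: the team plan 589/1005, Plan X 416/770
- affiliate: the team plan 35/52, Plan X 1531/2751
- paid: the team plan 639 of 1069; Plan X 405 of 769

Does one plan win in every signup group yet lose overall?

Yes

Referral: the team plan 1101/2708 = 40.7%, Plan X 17/56 = 30.4% → the team plan
Organic: the team plan 589/1005 = 58.6%, Plan X 416/770 = 54.0% → the team plan
Affiliate: the team plan 35/52 = 67.3%, Plan X 1531/2751 = 55.7% → the team plan
Paid: the team plan 639/1069 = 59.8%, Plan X 405/769 = 52.7% → the team plan
Overall: the team plan 2364/4834 = 48.9%, Plan X 2369/4346 = 54.5% → Plan X
The team plan wins each signup group but Plan X wins overall — the comparison reverses. The team plan's customers skew toward referral, which has a lower base rate.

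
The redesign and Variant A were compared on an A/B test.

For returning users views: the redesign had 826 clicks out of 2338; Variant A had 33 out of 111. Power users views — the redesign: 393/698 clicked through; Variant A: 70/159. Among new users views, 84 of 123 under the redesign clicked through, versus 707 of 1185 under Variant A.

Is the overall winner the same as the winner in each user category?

Returning users: the redesign 826/2338 = 35.3%, Variant A 33/111 = 29.7% → the redesign
Power users: the redesign 393/698 = 56.3%, Variant A 70/159 = 44.0% → the redesign
New users: the redesign 84/123 = 68.3%, Variant A 707/1185 = 59.7% → the redesign
Overall: the redesign 1303/3159 = 41.2%, Variant A 810/1455 = 55.7% → Variant A
The redesign wins each user group but Variant A wins overall — the comparison reverses. The redesign's views skew toward returning users, which has a lower base rate.

No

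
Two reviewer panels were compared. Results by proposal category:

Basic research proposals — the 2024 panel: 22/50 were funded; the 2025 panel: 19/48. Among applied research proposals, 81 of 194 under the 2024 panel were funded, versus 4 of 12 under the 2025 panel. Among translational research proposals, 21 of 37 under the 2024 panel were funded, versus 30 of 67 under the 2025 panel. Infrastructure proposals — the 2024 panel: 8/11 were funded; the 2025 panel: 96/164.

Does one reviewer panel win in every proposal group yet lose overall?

Yes

Basic research: the 2024 panel 22/50 = 44.0%, the 2025 panel 19/48 = 39.6% → the 2024 panel
Applied research: the 2024 panel 81/194 = 41.8%, the 2025 panel 4/12 = 33.3% → the 2024 panel
Translational research: the 2024 panel 21/37 = 56.8%, the 2025 panel 30/67 = 44.8% → the 2024 panel
Infrastructure: the 2024 panel 8/11 = 72.7%, the 2025 panel 96/164 = 58.5% → the 2024 panel
Overall: the 2024 panel 132/292 = 45.2%, the 2025 panel 149/291 = 51.2% → the 2025 panel
The 2024 panel wins each proposal group but the 2025 panel wins overall — the comparison reverses. The 2024 panel's proposals skew toward applied research, which has a lower base rate.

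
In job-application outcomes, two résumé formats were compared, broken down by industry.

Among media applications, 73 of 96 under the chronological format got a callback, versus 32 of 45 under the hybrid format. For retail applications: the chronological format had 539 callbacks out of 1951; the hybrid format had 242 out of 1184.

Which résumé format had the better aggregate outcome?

Media: the chronological format 73/96 = 76.0%, the hybrid format 32/45 = 71.1% → the chronological format
Retail: the chronological format 539/1951 = 27.6%, the hybrid format 242/1184 = 20.4% → the chronological format
Overall: the chronological format 612/2047 = 29.9%, the hybrid format 274/1229 = 22.3% → the chronological format

the chronological format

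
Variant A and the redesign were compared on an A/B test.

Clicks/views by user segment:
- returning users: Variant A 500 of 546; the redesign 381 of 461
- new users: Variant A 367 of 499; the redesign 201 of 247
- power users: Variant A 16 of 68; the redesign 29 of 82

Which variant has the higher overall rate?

Returning users: Variant A 500/546 = 91.6%, the redesign 381/461 = 82.6% → Variant A
New users: Variant A 367/499 = 73.5%, the redesign 201/247 = 81.4% → the redesign
Power users: Variant A 16/68 = 23.5%, the redesign 29/82 = 35.4% → the redesign
Overall: Variant A 883/1113 = 79.3%, the redesign 611/790 = 77.3% → Variant A
(Neither sweeps every user group, but Variant A has the higher pooled rate.)

Variant A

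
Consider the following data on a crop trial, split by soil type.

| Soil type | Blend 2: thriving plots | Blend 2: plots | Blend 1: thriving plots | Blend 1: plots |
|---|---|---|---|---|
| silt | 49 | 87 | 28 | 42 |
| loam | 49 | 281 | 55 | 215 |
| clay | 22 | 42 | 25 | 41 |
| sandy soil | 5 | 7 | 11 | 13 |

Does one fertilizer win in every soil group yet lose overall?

Silt: Blend 2 49/87 = 56.3%, Blend 1 28/42 = 66.7% → Blend 1
Loam: Blend 2 49/281 = 17.4%, Blend 1 55/215 = 25.6% → Blend 1
Clay: Blend 2 22/42 = 52.4%, Blend 1 25/41 = 61.0% → Blend 1
Sandy soil: Blend 2 5/7 = 71.4%, Blend 1 11/13 = 84.6% → Blend 1
Overall: Blend 2 125/417 = 30.0%, Blend 1 119/311 = 38.3% → Blend 1
Blend 1 wins overall and in every soil group — no reversal.

No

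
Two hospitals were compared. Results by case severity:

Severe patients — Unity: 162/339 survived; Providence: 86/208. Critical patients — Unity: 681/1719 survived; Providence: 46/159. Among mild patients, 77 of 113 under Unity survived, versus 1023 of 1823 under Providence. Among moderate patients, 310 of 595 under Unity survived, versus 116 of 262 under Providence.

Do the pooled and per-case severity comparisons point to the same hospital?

Severe: Unity 162/339 = 47.8%, Providence 86/208 = 41.3% → Unity
Critical: Unity 681/1719 = 39.6%, Providence 46/159 = 28.9% → Unity
Mild: Unity 77/113 = 68.1%, Providence 1023/1823 = 56.1% → Unity
Moderate: Unity 310/595 = 52.1%, Providence 116/262 = 44.3% → Unity
Overall: Unity 1230/2766 = 44.5%, Providence 1271/2452 = 51.8% → Providence
Unity wins each case group but Providence wins overall — the comparison reverses. Unity's patients skew toward critical, which has a lower base rate.

No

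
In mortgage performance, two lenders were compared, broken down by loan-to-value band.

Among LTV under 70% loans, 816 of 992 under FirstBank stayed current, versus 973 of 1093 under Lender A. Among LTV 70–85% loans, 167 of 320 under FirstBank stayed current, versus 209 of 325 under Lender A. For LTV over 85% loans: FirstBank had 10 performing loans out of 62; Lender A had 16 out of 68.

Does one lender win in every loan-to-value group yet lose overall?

No

LTV under 70%: FirstBank 816/992 = 82.3%, Lender A 973/1093 = 89.0% → Lender A
LTV 70–85%: FirstBank 167/320 = 52.2%, Lender A 209/325 = 64.3% → Lender A
LTV over 85%: FirstBank 10/62 = 16.1%, Lender A 16/68 = 23.5% → Lender A
Overall: FirstBank 993/1374 = 72.3%, Lender A 1198/1486 = 80.6% → Lender A
Lender A wins overall and in every loan-to-value group — no reversal.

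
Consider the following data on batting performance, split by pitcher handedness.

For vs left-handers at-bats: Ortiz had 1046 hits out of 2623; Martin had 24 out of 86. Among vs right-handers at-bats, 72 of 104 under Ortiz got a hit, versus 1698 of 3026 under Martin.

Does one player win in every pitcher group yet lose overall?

Yes

Vs left-handers: Ortiz 1046/2623 = 39.9%, Martin 24/86 = 27.9% → Ortiz
Vs right-handers: Ortiz 72/104 = 69.2%, Martin 1698/3026 = 56.1% → Ortiz
Overall: Ortiz 1118/2727 = 41.0%, Martin 1722/3112 = 55.3% → Martin
Ortiz wins each pitcher group but Martin wins overall — the comparison reverses. Ortiz's at-bats skew toward vs left-handers, which has a lower base rate.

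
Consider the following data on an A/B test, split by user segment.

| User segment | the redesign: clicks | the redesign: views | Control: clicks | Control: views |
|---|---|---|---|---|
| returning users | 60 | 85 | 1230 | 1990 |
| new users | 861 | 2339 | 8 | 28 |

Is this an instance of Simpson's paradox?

Returning users: the redesign 60/85 = 70.6%, Control 1230/1990 = 61.8% → the redesign
New users: the redesign 861/2339 = 36.8%, Control 8/28 = 28.6% → the redesign
Overall: the redesign 921/2424 = 38.0%, Control 1238/2018 = 61.3% → Control
The redesign wins each user group but Control wins overall — the comparison reverses. The redesign's views skew toward new users, which has a lower base rate.

Yes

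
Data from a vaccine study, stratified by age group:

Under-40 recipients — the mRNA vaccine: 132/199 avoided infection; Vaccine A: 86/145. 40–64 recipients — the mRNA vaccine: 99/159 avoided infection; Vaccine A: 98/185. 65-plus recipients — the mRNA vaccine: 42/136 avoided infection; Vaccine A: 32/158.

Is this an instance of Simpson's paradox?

No

Under-40: the mRNA vaccine 132/199 = 66.3%, Vaccine A 86/145 = 59.3% → the mRNA vaccine
40–64: the mRNA vaccine 99/159 = 62.3%, Vaccine A 98/185 = 53.0% → the mRNA vaccine
65-plus: the mRNA vaccine 42/136 = 30.9%, Vaccine A 32/158 = 20.3% → the mRNA vaccine
Overall: the mRNA vaccine 273/494 = 55.3%, Vaccine A 216/488 = 44.3% → the mRNA vaccine
The mRNA vaccine wins overall and in every age group — no reversal.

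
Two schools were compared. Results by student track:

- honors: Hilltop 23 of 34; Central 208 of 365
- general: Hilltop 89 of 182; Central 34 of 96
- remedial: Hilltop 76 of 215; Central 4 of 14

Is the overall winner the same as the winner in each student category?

No

Honors: Hilltop 23/34 = 67.6%, Central 208/365 = 57.0% → Hilltop
General: Hilltop 89/182 = 48.9%, Central 34/96 = 35.4% → Hilltop
Remedial: Hilltop 76/215 = 35.3%, Central 4/14 = 28.6% → Hilltop
Overall: Hilltop 188/431 = 43.6%, Central 246/475 = 51.8% → Central
Hilltop wins each student group but Central wins overall — the comparison reverses. Hilltop's students skew toward remedial, which has a lower base rate.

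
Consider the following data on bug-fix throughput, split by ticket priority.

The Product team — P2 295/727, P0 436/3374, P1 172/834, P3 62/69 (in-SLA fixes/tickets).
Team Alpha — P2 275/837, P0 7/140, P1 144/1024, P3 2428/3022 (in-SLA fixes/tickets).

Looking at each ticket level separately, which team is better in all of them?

P2: the Product team 295/727 = 40.6%, Team Alpha 275/837 = 32.9% → the Product team
P0: the Product team 436/3374 = 12.9%, Team Alpha 7/140 = 5.0% → the Product team
P1: the Product team 172/834 = 20.6%, Team Alpha 144/1024 = 14.1% → the Product team
P3: the Product team 62/69 = 89.9%, Team Alpha 2428/3022 = 80.3% → the Product team
The Product team has the higher rate in all 4 groups.

the Product team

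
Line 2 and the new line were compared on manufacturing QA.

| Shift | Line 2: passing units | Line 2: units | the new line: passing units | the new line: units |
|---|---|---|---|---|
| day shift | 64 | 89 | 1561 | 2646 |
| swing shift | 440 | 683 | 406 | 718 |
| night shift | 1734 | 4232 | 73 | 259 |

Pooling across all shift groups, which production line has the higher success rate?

the new line

Day shift: Line 2 64/89 = 71.9%, the new line 1561/2646 = 59.0% → Line 2
Swing shift: Line 2 440/683 = 64.4%, the new line 406/718 = 56.5% → Line 2
Night shift: Line 2 1734/4232 = 41.0%, the new line 73/259 = 28.2% → Line 2
Overall: Line 2 2238/5004 = 44.7%, the new line 2040/3623 = 56.3% → the new line
(Line 2 wins every shift group but the new line wins overall — Line 2's units skew toward the low-rate night shift group.)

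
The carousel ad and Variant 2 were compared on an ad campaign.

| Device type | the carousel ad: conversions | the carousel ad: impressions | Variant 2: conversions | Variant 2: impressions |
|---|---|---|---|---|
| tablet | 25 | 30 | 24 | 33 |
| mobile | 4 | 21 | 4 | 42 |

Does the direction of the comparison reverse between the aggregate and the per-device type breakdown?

Tablet: the carousel ad 25/30 = 83.3%, Variant 2 24/33 = 72.7% → the carousel ad
Mobile: the carousel ad 4/21 = 19.0%, Variant 2 4/42 = 9.5% → the carousel ad
Overall: the carousel ad 29/51 = 56.9%, Variant 2 28/75 = 37.3% → the carousel ad
The carousel ad wins overall and in every device group — no reversal.

No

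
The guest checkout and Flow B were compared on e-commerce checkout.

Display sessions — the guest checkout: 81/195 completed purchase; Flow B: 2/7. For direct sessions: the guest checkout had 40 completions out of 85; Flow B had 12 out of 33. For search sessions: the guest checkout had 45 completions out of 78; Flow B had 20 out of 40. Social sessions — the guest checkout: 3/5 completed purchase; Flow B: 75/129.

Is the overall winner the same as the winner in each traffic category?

No

Display: the guest checkout 81/195 = 41.5%, Flow B 2/7 = 28.6% → the guest checkout
Direct: the guest checkout 40/85 = 47.1%, Flow B 12/33 = 36.4% → the guest checkout
Search: the guest checkout 45/78 = 57.7%, Flow B 20/40 = 50.0% → the guest checkout
Social: the guest checkout 3/5 = 60.0%, Flow B 75/129 = 58.1% → the guest checkout
Overall: the guest checkout 169/363 = 46.6%, Flow B 109/209 = 52.2% → Flow B
The guest checkout wins each traffic group but Flow B wins overall — the comparison reverses. The guest checkout's sessions skew toward display, which has a lower base rate.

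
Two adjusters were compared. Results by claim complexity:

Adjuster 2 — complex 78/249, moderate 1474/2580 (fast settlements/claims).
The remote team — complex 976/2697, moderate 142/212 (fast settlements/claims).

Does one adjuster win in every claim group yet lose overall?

Complex: Adjuster 2 78/249 = 31.3%, the remote team 976/2697 = 36.2% → the remote team
Moderate: Adjuster 2 1474/2580 = 57.1%, the remote team 142/212 = 67.0% → the remote team
Overall: Adjuster 2 1552/2829 = 54.9%, the remote team 1118/2909 = 38.4% → Adjuster 2
The remote team wins each claim group but Adjuster 2 wins overall — the comparison reverses. The remote team's claims skew toward complex, which has a lower base rate.

Yes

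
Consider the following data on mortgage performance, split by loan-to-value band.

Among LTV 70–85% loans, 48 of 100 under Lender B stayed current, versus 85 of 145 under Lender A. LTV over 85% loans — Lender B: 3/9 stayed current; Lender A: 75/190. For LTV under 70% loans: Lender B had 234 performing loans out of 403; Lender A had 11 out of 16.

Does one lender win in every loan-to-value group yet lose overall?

Yes

LTV 70–85%: Lender B 48/100 = 48.0%, Lender A 85/145 = 58.6% → Lender A
LTV over 85%: Lender B 3/9 = 33.3%, Lender A 75/190 = 39.5% → Lender A
LTV under 70%: Lender B 234/403 = 58.1%, Lender A 11/16 = 68.8% → Lender A
Overall: Lender B 285/512 = 55.7%, Lender A 171/351 = 48.7% → Lender B
Lender A wins each loan-to-value group but Lender B wins overall — the comparison reverses. Lender A's loans skew toward LTV over 85%, which has a lower base rate.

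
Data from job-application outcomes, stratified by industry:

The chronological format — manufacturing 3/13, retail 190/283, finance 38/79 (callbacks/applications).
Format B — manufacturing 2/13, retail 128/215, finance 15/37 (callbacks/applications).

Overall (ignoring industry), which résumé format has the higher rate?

the chronological format

Manufacturing: the chronological format 3/13 = 23.1%, Format B 2/13 = 15.4% → the chronological format
Retail: the chronological format 190/283 = 67.1%, Format B 128/215 = 59.5% → the chronological format
Finance: the chronological format 38/79 = 48.1%, Format B 15/37 = 40.5% → the chronological format
Overall: the chronological format 231/375 = 61.6%, Format B 145/265 = 54.7% → the chronological format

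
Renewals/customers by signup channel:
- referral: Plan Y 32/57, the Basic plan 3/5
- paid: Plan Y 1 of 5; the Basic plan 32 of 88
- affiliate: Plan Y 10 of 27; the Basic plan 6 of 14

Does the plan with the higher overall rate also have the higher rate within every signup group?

No

Referral: Plan Y 32/57 = 56.1%, the Basic plan 3/5 = 60.0% → the Basic plan
Paid: Plan Y 1/5 = 20.0%, the Basic plan 32/88 = 36.4% → the Basic plan
Affiliate: Plan Y 10/27 = 37.0%, the Basic plan 6/14 = 42.9% → the Basic plan
Overall: Plan Y 43/89 = 48.3%, the Basic plan 41/107 = 38.3% → Plan Y
The Basic plan wins each signup group but Plan Y wins overall — the comparison reverses. The Basic plan's customers skew toward paid, which has a lower base rate.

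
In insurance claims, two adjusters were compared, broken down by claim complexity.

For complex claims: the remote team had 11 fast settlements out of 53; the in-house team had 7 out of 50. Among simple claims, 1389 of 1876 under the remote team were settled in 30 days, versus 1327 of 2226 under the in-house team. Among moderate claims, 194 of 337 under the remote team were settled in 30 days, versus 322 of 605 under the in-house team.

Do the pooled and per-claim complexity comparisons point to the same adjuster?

Complex: the remote team 11/53 = 20.8%, the in-house team 7/50 = 14.0% → the remote team
Simple: the remote team 1389/1876 = 74.0%, the in-house team 1327/2226 = 59.6% → the remote team
Moderate: the remote team 194/337 = 57.6%, the in-house team 322/605 = 53.2% → the remote team
Overall: the remote team 1594/2266 = 70.3%, the in-house team 1656/2881 = 57.5% → the remote team
The remote team wins overall and in every claim group — no reversal.

Yes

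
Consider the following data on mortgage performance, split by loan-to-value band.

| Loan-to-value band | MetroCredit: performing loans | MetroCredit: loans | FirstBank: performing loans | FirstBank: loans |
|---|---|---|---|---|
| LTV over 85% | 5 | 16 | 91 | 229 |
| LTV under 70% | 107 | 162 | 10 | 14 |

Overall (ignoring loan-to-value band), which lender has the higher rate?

MetroCredit

LTV over 85%: MetroCredit 5/16 = 31.2%, FirstBank 91/229 = 39.7% → FirstBank
LTV under 70%: MetroCredit 107/162 = 66.0%, FirstBank 10/14 = 71.4% → FirstBank
Overall: MetroCredit 112/178 = 62.9%, FirstBank 101/243 = 41.6% → MetroCredit
(FirstBank wins every loan-to-value group but MetroCredit wins overall — FirstBank's loans skew toward the low-rate LTV over 85% group.)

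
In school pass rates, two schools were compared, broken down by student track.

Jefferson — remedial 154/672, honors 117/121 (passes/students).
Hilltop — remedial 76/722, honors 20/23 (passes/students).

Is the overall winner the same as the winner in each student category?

Yes

Remedial: Jefferson 154/672 = 22.9%, Hilltop 76/722 = 10.5% → Jefferson
Honors: Jefferson 117/121 = 96.7%, Hilltop 20/23 = 87.0% → Jefferson
Overall: Jefferson 271/793 = 34.2%, Hilltop 96/745 = 12.9% → Jefferson
Jefferson wins overall and in every student group — no reversal.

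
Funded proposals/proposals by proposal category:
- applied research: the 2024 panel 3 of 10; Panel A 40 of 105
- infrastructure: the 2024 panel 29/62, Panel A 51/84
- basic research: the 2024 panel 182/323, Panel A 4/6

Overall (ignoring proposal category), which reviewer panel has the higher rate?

Applied research: the 2024 panel 3/10 = 30.0%, Panel A 40/105 = 38.1% → Panel A
Infrastructure: the 2024 panel 29/62 = 46.8%, Panel A 51/84 = 60.7% → Panel A
Basic research: the 2024 panel 182/323 = 56.3%, Panel A 4/6 = 66.7% → Panel A
Overall: the 2024 panel 214/395 = 54.2%, Panel A 95/195 = 48.7% → the 2024 panel
(Panel A wins every proposal group but the 2024 panel wins overall — Panel A's proposals skew toward the low-rate applied research group.)

the 2024 panel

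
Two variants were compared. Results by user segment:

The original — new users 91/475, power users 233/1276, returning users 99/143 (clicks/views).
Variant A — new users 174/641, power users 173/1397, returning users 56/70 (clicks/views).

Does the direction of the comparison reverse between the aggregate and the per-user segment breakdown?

New users: the original 91/475 = 19.2%, Variant A 174/641 = 27.1% → Variant A
Power users: the original 233/1276 = 18.3%, Variant A 173/1397 = 12.4% → the original
Returning users: the original 99/143 = 69.2%, Variant A 56/70 = 80.0% → Variant A
Overall: the original 423/1894 = 22.3%, Variant A 403/2108 = 19.1% → the original
Neither sweeps: the original wins 1 of 3 groups, Variant A wins 2. The original wins overall but not every group — no Simpson reversal.

No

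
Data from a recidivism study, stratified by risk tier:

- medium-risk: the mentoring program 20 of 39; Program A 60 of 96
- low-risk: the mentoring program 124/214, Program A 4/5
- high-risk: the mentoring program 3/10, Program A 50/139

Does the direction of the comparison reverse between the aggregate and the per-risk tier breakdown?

Yes

Medium-risk: the mentoring program 20/39 = 51.3%, Program A 60/96 = 62.5% → Program A
Low-risk: the mentoring program 124/214 = 57.9%, Program A 4/5 = 80.0% → Program A
High-risk: the mentoring program 3/10 = 30.0%, Program A 50/139 = 36.0% → Program A
Overall: the mentoring program 147/263 = 55.9%, Program A 114/240 = 47.5% → the mentoring program
Program A wins each risk group but the mentoring program wins overall — the comparison reverses. Program A's participants skew toward high-risk, which has a lower base rate.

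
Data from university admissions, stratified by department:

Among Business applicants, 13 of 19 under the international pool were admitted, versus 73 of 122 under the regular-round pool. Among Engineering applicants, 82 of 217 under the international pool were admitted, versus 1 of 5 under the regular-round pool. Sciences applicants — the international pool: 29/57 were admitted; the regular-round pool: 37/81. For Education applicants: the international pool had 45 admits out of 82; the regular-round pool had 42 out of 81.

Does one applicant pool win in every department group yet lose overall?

Business: the international pool 13/19 = 68.4%, the regular-round pool 73/122 = 59.8% → the international pool
Engineering: the international pool 82/217 = 37.8%, the regular-round pool 1/5 = 20.0% → the international pool
Sciences: the international pool 29/57 = 50.9%, the regular-round pool 37/81 = 45.7% → the international pool
Education: the international pool 45/82 = 54.9%, the regular-round pool 42/81 = 51.9% → the international pool
Overall: the international pool 169/375 = 45.1%, the regular-round pool 153/289 = 52.9% → the regular-round pool
The international pool wins each department group but the regular-round pool wins overall — the comparison reverses. The international pool's applicants skew toward Engineering, which has a lower base rate.

Yes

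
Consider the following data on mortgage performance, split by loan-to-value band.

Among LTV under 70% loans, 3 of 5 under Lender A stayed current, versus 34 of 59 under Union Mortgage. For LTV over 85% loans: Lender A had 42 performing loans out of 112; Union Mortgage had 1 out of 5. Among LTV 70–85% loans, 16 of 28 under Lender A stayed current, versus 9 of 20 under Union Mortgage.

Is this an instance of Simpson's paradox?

LTV under 70%: Lender A 3/5 = 60.0%, Union Mortgage 34/59 = 57.6% → Lender A
LTV over 85%: Lender A 42/112 = 37.5%, Union Mortgage 1/5 = 20.0% → Lender A
LTV 70–85%: Lender A 16/28 = 57.1%, Union Mortgage 9/20 = 45.0% → Lender A
Overall: Lender A 61/145 = 42.1%, Union Mortgage 44/84 = 52.4% → Union Mortgage
Lender A wins each loan-to-value group but Union Mortgage wins overall — the comparison reverses. Lender A's loans skew toward LTV over 85%, which has a lower base rate.

Yes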